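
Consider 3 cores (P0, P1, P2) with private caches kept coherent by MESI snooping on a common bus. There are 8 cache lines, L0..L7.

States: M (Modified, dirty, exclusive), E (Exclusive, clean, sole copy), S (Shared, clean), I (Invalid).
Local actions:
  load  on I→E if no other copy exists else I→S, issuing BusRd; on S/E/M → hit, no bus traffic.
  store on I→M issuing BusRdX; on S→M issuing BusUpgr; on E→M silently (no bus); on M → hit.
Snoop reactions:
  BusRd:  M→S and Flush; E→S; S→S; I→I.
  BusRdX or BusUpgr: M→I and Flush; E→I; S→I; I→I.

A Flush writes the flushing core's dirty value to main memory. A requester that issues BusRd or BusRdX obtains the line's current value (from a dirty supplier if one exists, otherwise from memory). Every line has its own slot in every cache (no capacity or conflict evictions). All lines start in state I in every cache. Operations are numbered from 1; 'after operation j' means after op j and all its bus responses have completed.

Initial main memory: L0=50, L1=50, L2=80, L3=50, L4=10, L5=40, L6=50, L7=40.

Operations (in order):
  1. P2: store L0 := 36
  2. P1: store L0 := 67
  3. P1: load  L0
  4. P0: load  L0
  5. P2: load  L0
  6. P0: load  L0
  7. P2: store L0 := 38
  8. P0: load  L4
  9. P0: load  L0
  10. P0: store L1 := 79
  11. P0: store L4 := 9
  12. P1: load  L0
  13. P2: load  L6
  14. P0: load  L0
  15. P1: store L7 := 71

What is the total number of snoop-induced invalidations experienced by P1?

1. P2: store L0 := 36  bus=[BusRdX]  L0: P0=I P1=I P2=M  mem[L0]=50
2. P1: store L0 := 67  bus=[BusRdX,Flush]  L0: P0=I P1=M P2=I  mem[L0]=36
3. P1: load  L0  bus=[-]  L0: P0=I P1=M P2=I  mem[L0]=36
4. P0: load  L0  bus=[BusRd,Flush]  L0: P0=S P1=S P2=I  mem[L0]=67
5. P2: load  L0  bus=[BusRd]  L0: P0=S P1=S P2=S  mem[L0]=67
6. P0: load  L0  bus=[-]  L0: P0=S P1=S P2=S  mem[L0]=67
7. P2: store L0 := 38  bus=[BusUpgr]  L0: P0=I P1=I P2=M  mem[L0]=67
8. P0: load  L4  bus=[BusRd]  L4: P0=E P1=I P2=I  mem[L4]=10
9. P0: load  L0  bus=[BusRd,Flush]  L0: P0=S P1=I P2=S  mem[L0]=38
10. P0: store L1 := 79  bus=[BusRdX]  L1: P0=M P1=I P2=I  mem[L1]=50
11. P0: store L4 := 9  bus=[-]  L4: P0=M P1=I P2=I  mem[L4]=10
12. P1: load  L0  bus=[BusRd]  L0: P0=S P1=S P2=S  mem[L0]=38
13. P2: load  L6  bus=[BusRd]  L6: P0=I P1=I P2=E  mem[L6]=50
14. P0: load  L0  bus=[-]  L0: P0=S P1=S P2=S  mem[L0]=38
15. P1: store L7 := 71  bus=[BusRdX]  L7: P0=I P1=M P2=I  mem[L7]=40

invalidations = 1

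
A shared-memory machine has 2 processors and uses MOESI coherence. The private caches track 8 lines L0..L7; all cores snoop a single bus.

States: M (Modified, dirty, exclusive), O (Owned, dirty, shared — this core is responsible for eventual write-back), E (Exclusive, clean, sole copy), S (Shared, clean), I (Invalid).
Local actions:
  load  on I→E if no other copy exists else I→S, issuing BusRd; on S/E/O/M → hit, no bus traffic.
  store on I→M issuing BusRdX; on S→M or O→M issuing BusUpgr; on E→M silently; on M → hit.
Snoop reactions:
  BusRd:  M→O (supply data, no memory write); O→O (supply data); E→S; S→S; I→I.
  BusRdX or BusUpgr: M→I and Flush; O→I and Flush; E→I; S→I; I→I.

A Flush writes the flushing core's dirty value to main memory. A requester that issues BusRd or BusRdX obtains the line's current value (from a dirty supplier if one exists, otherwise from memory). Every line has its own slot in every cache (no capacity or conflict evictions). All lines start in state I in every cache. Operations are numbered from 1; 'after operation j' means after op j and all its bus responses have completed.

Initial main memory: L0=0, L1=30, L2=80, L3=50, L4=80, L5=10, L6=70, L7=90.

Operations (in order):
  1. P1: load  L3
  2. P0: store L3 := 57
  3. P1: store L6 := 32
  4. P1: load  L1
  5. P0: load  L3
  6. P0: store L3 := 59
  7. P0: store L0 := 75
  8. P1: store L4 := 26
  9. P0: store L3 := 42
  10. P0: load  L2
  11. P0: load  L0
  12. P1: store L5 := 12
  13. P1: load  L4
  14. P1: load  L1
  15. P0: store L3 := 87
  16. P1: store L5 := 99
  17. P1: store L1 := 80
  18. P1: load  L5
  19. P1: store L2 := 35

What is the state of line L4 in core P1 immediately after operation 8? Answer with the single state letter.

[1] P1: load  L3 | P0:I, P1:E(50) | bus: BusRd
[2] P0: store L3 := 57 | P0:M(57), P1:I | bus: BusRdX
[3] P1: store L6 := 32 | P0:I, P1:M(32) | bus: BusRdX
[4] P1: load  L1 | P0:I, P1:E(30) | bus: BusRd
[5] P0: load  L3 | P0:M(57), P1:I | bus: none
[6] P0: store L3 := 59 | P0:M(59), P1:I | bus: none
[7] P0: store L0 := 75 | P0:M(75), P1:I | bus: BusRdX
[8] P1: store L4 := 26 | P0:I, P1:M(26) | bus: BusRdX
[9] P0: store L3 := 42 | P0:M(42), P1:I | bus: none
[10] P0: load  L2 | P0:E(80), P1:I | bus: BusRd
[11] P0: load  L0 | P0:M(75), P1:I | bus: none
[12] P1: store L5 := 12 | P0:I, P1:M(12) | bus: BusRdX
[13] P1: load  L4 | P0:I, P1:M(26) | bus: none
[14] P1: load  L1 | P0:I, P1:E(30) | bus: none
[15] P0: store L3 := 87 | P0:M(87), P1:I | bus: none
[16] P1: store L5 := 99 | P0:I, P1:M(99) | bus: none
[17] P1: store L1 := 80 | P0:I, P1:M(80) | bus: none
[18] P1: load  L5 | P0:I, P1:M(99) | bus: none
[19] P1: store L2 := 35 | P0:I, P1:M(35) | bus: BusRdX

state = M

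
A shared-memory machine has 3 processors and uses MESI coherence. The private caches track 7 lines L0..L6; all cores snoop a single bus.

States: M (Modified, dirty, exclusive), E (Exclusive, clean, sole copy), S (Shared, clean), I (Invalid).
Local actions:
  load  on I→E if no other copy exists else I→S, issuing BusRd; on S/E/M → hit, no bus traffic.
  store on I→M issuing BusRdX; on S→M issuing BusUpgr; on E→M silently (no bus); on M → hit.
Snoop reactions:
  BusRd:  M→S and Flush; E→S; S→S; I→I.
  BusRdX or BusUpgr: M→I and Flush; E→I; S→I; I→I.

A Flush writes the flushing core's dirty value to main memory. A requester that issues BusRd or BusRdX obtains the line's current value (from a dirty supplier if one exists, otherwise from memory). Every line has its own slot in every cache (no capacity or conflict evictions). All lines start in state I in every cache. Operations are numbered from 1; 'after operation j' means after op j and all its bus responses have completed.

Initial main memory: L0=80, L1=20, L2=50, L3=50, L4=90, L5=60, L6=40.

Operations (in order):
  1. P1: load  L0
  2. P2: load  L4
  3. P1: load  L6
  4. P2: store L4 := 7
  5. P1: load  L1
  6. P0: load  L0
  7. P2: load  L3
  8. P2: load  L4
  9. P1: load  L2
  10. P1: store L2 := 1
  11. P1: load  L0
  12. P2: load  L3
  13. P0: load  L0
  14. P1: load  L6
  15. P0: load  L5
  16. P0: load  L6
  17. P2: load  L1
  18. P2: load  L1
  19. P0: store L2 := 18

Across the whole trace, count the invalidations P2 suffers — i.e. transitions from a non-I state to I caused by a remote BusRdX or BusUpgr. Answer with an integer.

[1] P1: load  L0 | P0:I, P1:E(80), P2:I | bus: BusRd
[2] P2: load  L4 | P0:I, P1:I, P2:E(90) | bus: BusRd
[3] P1: load  L6 | P0:I, P1:E(40), P2:I | bus: BusRd
[4] P2: store L4 := 7 | P0:I, P1:I, P2:M(7) | bus: none
[5] P1: load  L1 | P0:I, P1:E(20), P2:I | bus: BusRd
[6] P0: load  L0 | P0:S(80), P1:S(80), P2:I | bus: BusRd
[7] P2: load  L3 | P0:I, P1:I, P2:E(50) | bus: BusRd
[8] P2: load  L4 | P0:I, P1:I, P2:M(7) | bus: none
[9] P1: load  L2 | P0:I, P1:E(50), P2:I | bus: BusRd
[10] P1: store L2 := 1 | P0:I, P1:M(1), P2:I | bus: none
[11] P1: load  L0 | P0:S(80), P1:S(80), P2:I | bus: none
[12] P2: load  L3 | P0:I, P1:I, P2:E(50) | bus: none
[13] P0: load  L0 | P0:S(80), P1:S(80), P2:I | bus: none
[14] P1: load  L6 | P0:I, P1:E(40), P2:I | bus: none
[15] P0: load  L5 | P0:E(60), P1:I, P2:I | bus: BusRd
[16] P0: load  L6 | P0:S(40), P1:S(40), P2:I | bus: BusRd
[17] P2: load  L1 | P0:I, P1:S(20), P2:S(20) | bus: BusRd
[18] P2: load  L1 | P0:I, P1:S(20), P2:S(20) | bus: none
[19] P0: store L2 := 18 | P0:M(18), P1:I, P2:I | bus: BusRdX,Flush

invalidations = 0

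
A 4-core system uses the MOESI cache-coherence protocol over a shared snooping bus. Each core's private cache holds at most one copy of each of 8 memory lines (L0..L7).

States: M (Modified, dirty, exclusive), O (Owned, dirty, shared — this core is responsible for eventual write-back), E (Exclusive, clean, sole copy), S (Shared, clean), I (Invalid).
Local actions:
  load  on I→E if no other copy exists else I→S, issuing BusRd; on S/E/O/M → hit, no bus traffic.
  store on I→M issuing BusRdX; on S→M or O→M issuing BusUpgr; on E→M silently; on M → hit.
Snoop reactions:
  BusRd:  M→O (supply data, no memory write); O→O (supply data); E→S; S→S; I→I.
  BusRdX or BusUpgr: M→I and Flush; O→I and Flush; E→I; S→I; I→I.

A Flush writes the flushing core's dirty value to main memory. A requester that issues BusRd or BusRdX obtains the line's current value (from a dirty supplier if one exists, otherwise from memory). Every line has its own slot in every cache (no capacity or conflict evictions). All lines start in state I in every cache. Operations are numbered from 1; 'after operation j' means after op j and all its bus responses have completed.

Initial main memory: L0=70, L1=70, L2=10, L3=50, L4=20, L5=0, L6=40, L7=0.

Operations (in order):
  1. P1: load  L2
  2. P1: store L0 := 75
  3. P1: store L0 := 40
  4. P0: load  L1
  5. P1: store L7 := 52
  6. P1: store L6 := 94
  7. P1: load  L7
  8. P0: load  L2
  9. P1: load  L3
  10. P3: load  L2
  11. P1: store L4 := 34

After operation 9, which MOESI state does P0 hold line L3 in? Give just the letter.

state = I

  op1 P1: load  L2 → I/E/I/I on L2; bus BusRd; mem=10
  op2 P1: store L0 := 75 → I/M/I/I on L0; bus BusRdX; mem=70
  op3 P1: store L0 := 40 → I/M/I/I on L0; bus (none); mem=70
  op4 P0: load  L1 → E/I/I/I on L1; bus BusRd; mem=70
  op5 P1: store L7 := 52 → I/M/I/I on L7; bus BusRdX; mem=0
  op6 P1: store L6 := 94 → I/M/I/I on L6; bus BusRdX; mem=40
  op7 P1: load  L7 → I/M/I/I on L7; bus (none); mem=0
  op8 P0: load  L2 → S/S/I/I on L2; bus BusRd; mem=10
  op9 P1: load  L3 → I/E/I/I on L3; bus BusRd; mem=50
  op10 P3: load  L2 → S/S/I/S on L2; bus BusRd; mem=10
  op11 P1: store L4 := 34 → I/M/I/I on L4; bus BusRdX; mem=20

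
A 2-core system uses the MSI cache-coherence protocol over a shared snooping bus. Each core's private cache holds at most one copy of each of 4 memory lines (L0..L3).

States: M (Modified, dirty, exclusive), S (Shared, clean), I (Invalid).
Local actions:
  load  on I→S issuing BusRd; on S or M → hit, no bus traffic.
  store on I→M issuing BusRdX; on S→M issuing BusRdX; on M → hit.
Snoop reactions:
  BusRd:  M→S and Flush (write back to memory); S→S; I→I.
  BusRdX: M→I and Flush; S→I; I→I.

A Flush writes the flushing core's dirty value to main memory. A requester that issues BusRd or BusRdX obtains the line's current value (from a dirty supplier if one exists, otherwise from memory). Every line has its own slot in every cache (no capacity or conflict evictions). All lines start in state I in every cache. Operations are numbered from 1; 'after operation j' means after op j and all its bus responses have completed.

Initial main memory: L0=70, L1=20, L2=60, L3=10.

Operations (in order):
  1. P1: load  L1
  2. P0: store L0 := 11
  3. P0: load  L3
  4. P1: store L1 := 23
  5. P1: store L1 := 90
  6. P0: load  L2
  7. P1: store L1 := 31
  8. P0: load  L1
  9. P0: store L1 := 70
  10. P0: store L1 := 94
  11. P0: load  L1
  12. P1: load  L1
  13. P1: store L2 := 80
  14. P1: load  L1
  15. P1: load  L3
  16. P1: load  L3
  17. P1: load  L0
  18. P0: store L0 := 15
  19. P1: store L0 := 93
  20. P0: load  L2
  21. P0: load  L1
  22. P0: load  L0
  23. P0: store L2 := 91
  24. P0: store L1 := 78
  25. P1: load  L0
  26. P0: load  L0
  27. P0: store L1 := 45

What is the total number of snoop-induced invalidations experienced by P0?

1. P1: load  L1  bus=[BusRd]  L1: P0=I P1=S  mem[L1]=20
2. P0: store L0 := 11  bus=[BusRdX]  L0: P0=M P1=I  mem[L0]=70
3. P0: load  L3  bus=[BusRd]  L3: P0=S P1=I  mem[L3]=10
4. P1: store L1 := 23  bus=[BusRdX]  L1: P0=I P1=M  mem[L1]=20
5. P1: store L1 := 90  bus=[-]  L1: P0=I P1=M  mem[L1]=20
6. P0: load  L2  bus=[BusRd]  L2: P0=S P1=I  mem[L2]=60
7. P1: store L1 := 31  bus=[-]  L1: P0=I P1=M  mem[L1]=20
8. P0: load  L1  bus=[BusRd,Flush]  L1: P0=S P1=S  mem[L1]=31
9. P0: store L1 := 70  bus=[BusRdX]  L1: P0=M P1=I  mem[L1]=31
10. P0: store L1 := 94  bus=[-]  L1: P0=M P1=I  mem[L1]=31
11. P0: load  L1  bus=[-]  L1: P0=M P1=I  mem[L1]=31
12. P1: load  L1  bus=[BusRd,Flush]  L1: P0=S P1=S  mem[L1]=94
13. P1: store L2 := 80  bus=[BusRdX]  L2: P0=I P1=M  mem[L2]=60
14. P1: load  L1  bus=[-]  L1: P0=S P1=S  mem[L1]=94
15. P1: load  L3  bus=[BusRd]  L3: P0=S P1=S  mem[L3]=10
16. P1: load  L3  bus=[-]  L3: P0=S P1=S  mem[L3]=10
17. P1: load  L0  bus=[BusRd,Flush]  L0: P0=S P1=S  mem[L0]=11
18. P0: store L0 := 15  bus=[BusRdX]  L0: P0=M P1=I  mem[L0]=11
19. P1: store L0 := 93  bus=[BusRdX,Flush]  L0: P0=I P1=M  mem[L0]=15
20. P0: load  L2  bus=[BusRd,Flush]  L2: P0=S P1=S  mem[L2]=80
21. P0: load  L1  bus=[-]  L1: P0=S P1=S  mem[L1]=94
22. P0: load  L0  bus=[BusRd,Flush]  L0: P0=S P1=S  mem[L0]=93
23. P0: store L2 := 91  bus=[BusRdX]  L2: P0=M P1=I  mem[L2]=80
24. P0: store L1 := 78  bus=[BusRdX]  L1: P0=M P1=I  mem[L1]=94
25. P1: load  L0  bus=[-]  L0: P0=S P1=S  mem[L0]=93
26. P0: load  L0  bus=[-]  L0: P0=S P1=S  mem[L0]=93
27. P0: store L1 := 45  bus=[-]  L1: P0=M P1=I  mem[L1]=94

invalidations = 2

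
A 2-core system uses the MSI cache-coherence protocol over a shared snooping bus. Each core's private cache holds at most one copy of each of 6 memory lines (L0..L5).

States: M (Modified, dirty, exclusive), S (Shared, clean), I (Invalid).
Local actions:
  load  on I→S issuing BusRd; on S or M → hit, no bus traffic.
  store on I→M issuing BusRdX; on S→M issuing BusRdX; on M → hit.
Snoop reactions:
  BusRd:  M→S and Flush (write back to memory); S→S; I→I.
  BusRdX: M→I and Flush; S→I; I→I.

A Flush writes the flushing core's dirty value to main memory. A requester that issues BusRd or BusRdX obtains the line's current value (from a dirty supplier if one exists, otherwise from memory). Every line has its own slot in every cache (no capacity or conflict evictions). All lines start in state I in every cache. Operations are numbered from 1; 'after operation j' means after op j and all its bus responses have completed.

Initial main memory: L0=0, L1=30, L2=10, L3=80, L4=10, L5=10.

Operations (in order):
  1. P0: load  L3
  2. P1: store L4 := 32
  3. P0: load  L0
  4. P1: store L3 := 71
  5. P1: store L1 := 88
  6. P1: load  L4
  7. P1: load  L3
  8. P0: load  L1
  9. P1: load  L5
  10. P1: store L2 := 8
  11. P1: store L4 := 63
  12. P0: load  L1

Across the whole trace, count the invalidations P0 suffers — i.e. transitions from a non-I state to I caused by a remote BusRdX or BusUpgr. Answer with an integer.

  op1 P0: load  L3 → S/I on L3; bus BusRd; mem=80
  op2 P1: store L4 := 32 → I/M on L4; bus BusRdX; mem=10
  op3 P0: load  L0 → S/I on L0; bus BusRd; mem=0
  op4 P1: store L3 := 71 → I/M on L3; bus BusRdX; mem=80
  op5 P1: store L1 := 88 → I/M on L1; bus BusRdX; mem=30
  op6 P1: load  L4 → I/M on L4; bus (none); mem=10
  op7 P1: load  L3 → I/M on L3; bus (none); mem=80
  op8 P0: load  L1 → S/S on L1; bus BusRd Flush; mem=88
  op9 P1: load  L5 → I/S on L5; bus BusRd; mem=10
  op10 P1: store L2 := 8 → I/M on L2; bus BusRdX; mem=10
  op11 P1: store L4 := 63 → I/M on L4; bus (none); mem=10
  op12 P0: load  L1 → S/S on L1; bus (none); mem=88

invalidations = 1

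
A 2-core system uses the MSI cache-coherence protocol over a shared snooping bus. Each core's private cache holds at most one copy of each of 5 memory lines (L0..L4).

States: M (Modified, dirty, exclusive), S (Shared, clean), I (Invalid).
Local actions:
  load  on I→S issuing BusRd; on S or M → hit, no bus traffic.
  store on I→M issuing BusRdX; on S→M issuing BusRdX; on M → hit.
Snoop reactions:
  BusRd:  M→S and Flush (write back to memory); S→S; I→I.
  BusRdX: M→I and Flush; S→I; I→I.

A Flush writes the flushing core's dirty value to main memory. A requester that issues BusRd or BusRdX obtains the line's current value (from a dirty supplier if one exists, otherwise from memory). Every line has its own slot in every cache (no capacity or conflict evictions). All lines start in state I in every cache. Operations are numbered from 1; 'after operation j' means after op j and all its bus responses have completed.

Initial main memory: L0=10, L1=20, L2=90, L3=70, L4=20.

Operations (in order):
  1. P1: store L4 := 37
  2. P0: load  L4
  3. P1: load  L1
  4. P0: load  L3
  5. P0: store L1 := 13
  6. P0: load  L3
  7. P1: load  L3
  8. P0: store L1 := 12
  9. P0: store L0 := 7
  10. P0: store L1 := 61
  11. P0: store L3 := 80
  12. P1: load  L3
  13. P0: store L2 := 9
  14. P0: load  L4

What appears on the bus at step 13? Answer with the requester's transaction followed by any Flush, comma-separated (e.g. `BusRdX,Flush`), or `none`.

step 1: P1: store L4 := 37  ⟶  IM  (L4)  txn=BusRdX  M[L4]=20
step 2: P0: load  L4  ⟶  SS  (L4)  txn=BusRd+Flush  M[L4]=37
step 3: P1: load  L1  ⟶  IS  (L1)  txn=BusRd  M[L1]=20
step 4: P0: load  L3  ⟶  SI  (L3)  txn=BusRd  M[L3]=70
step 5: P0: store L1 := 13  ⟶  MI  (L1)  txn=BusRdX  M[L1]=20
step 6: P0: load  L3  ⟶  SI  (L3)  txn=∅  M[L3]=70
step 7: P1: load  L3  ⟶  SS  (L3)  txn=BusRd  M[L3]=70
step 8: P0: store L1 := 12  ⟶  MI  (L1)  txn=∅  M[L1]=20
step 9: P0: store L0 := 7  ⟶  MI  (L0)  txn=BusRdX  M[L0]=10
step 10: P0: store L1 := 61  ⟶  MI  (L1)  txn=∅  M[L1]=20
step 11: P0: store L3 := 80  ⟶  MI  (L3)  txn=BusRdX  M[L3]=70
step 12: P1: load  L3  ⟶  SS  (L3)  txn=BusRd+Flush  M[L3]=80
step 13: P0: store L2 := 9  ⟶  MI  (L2)  txn=BusRdX  M[L2]=90
step 14: P0: load  L4  ⟶  SS  (L4)  txn=∅  M[L4]=37

bus = BusRdX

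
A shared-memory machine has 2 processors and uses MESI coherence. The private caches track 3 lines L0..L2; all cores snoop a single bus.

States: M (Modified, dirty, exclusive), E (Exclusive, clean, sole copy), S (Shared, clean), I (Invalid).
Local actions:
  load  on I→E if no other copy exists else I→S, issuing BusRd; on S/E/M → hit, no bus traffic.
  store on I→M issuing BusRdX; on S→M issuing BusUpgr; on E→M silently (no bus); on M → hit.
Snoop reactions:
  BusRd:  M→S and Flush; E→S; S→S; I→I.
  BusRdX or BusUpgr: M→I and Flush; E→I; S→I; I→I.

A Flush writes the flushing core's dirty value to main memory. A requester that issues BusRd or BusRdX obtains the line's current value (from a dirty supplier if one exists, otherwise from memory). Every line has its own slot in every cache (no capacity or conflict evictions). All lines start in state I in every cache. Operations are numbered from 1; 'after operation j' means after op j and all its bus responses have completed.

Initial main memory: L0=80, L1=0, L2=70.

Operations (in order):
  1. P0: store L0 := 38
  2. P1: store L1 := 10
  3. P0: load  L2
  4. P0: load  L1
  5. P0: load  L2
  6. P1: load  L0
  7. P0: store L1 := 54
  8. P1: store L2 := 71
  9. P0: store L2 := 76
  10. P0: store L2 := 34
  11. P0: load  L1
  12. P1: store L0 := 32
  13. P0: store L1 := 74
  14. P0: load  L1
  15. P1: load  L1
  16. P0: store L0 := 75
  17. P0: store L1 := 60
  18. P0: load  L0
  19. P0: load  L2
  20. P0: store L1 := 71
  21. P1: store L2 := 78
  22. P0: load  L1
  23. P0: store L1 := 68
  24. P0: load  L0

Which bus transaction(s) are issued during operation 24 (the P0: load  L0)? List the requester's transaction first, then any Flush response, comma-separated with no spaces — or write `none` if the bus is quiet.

  op1 P0: store L0 := 38 → M/I on L0; bus BusRdX; mem=80
  op2 P1: store L1 := 10 → I/M on L1; bus BusRdX; mem=0
  op3 P0: load  L2 → E/I on L2; bus BusRd; mem=70
  op4 P0: load  L1 → S/S on L1; bus BusRd Flush; mem=10
  op5 P0: load  L2 → E/I on L2; bus (none); mem=70
  op6 P1: load  L0 → S/S on L0; bus BusRd Flush; mem=38
  op7 P0: store L1 := 54 → M/I on L1; bus BusUpgr; mem=10
  op8 P1: store L2 := 71 → I/M on L2; bus BusRdX; mem=70
  op9 P0: store L2 := 76 → M/I on L2; bus BusRdX Flush; mem=71
  op10 P0: store L2 := 34 → M/I on L2; bus (none); mem=71
  op11 P0: load  L1 → M/I on L1; bus (none); mem=10
  op12 P1: store L0 := 32 → I/M on L0; bus BusUpgr; mem=38
  op13 P0: store L1 := 74 → M/I on L1; bus (none); mem=10
  op14 P0: load  L1 → M/I on L1; bus (none); mem=10
  op15 P1: load  L1 → S/S on L1; bus BusRd Flush; mem=74
  op16 P0: store L0 := 75 → M/I on L0; bus BusRdX Flush; mem=32
  op17 P0: store L1 := 60 → M/I on L1; bus BusUpgr; mem=74
  op18 P0: load  L0 → M/I on L0; bus (none); mem=32
  op19 P0: load  L2 → M/I on L2; bus (none); mem=71
  op20 P0: store L1 := 71 → M/I on L1; bus (none); mem=74
  op21 P1: store L2 := 78 → I/M on L2; bus BusRdX Flush; mem=34
  op22 P0: load  L1 → M/I on L1; bus (none); mem=74
  op23 P0: store L1 := 68 → M/I on L1; bus (none); mem=74
  op24 P0: load  L0 → M/I on L0; bus (none); mem=32

bus = none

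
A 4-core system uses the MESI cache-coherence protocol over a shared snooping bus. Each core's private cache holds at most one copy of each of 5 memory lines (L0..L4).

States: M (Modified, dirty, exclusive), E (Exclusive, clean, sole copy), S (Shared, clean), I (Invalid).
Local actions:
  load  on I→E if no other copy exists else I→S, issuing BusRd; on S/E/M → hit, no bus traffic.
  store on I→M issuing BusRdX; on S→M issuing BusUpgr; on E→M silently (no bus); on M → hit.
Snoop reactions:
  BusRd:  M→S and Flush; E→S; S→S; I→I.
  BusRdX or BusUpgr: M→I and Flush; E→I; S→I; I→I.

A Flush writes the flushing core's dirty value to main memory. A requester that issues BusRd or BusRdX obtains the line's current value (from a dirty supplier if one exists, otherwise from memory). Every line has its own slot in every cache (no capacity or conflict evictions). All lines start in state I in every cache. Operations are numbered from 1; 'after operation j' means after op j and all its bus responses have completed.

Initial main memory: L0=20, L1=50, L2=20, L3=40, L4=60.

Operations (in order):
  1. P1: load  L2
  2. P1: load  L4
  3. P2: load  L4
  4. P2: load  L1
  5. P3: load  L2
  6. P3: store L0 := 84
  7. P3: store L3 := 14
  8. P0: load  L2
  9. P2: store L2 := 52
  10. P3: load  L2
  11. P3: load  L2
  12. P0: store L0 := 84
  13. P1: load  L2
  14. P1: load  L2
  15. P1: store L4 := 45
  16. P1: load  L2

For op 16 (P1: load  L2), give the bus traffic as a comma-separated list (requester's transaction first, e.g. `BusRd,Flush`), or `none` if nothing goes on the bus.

bus = none

[1] P1: load  L2 | P0:I, P1:E(20), P2:I, P3:I | bus: BusRd
[2] P1: load  L4 | P0:I, P1:E(60), P2:I, P3:I | bus: BusRd
[3] P2: load  L4 | P0:I, P1:S(60), P2:S(60), P3:I | bus: BusRd
[4] P2: load  L1 | P0:I, P1:I, P2:E(50), P3:I | bus: BusRd
[5] P3: load  L2 | P0:I, P1:S(20), P2:I, P3:S(20) | bus: BusRd
[6] P3: store L0 := 84 | P0:I, P1:I, P2:I, P3:M(84) | bus: BusRdX
[7] P3: store L3 := 14 | P0:I, P1:I, P2:I, P3:M(14) | bus: BusRdX
[8] P0: load  L2 | P0:S(20), P1:S(20), P2:I, P3:S(20) | bus: BusRd
[9] P2: store L2 := 52 | P0:I, P1:I, P2:M(52), P3:I | bus: BusRdX
[10] P3: load  L2 | P0:I, P1:I, P2:S(52), P3:S(52) | bus: BusRd,Flush
[11] P3: load  L2 | P0:I, P1:I, P2:S(52), P3:S(52) | bus: none
[12] P0: store L0 := 84 | P0:M(84), P1:I, P2:I, P3:I | bus: BusRdX,Flush
[13] P1: load  L2 | P0:I, P1:S(52), P2:S(52), P3:S(52) | bus: BusRd
[14] P1: load  L2 | P0:I, P1:S(52), P2:S(52), P3:S(52) | bus: none
[15] P1: store L4 := 45 | P0:I, P1:M(45), P2:I, P3:I | bus: BusUpgr
[16] P1: load  L2 | P0:I, P1:S(52), P2:S(52), P3:S(52) | bus: none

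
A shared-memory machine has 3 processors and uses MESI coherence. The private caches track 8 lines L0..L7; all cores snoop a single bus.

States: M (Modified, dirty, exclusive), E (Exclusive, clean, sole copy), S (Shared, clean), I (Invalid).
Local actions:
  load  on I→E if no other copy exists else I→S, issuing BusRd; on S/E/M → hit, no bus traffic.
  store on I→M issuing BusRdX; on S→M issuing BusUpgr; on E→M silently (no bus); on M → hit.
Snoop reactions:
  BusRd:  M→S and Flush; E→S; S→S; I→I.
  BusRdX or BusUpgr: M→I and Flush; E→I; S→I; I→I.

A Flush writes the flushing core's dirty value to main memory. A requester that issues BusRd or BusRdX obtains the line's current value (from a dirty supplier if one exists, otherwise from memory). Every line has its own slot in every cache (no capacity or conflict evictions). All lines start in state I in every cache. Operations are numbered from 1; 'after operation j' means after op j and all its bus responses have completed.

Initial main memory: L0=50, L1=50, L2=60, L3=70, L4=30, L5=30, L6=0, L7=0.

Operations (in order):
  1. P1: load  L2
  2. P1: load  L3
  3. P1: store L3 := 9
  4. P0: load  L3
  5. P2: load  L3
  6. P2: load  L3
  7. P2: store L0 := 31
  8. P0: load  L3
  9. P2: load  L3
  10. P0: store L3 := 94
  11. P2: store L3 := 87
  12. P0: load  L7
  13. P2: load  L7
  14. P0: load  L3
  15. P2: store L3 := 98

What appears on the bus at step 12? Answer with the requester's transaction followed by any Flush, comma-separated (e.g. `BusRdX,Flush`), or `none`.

bus = BusRd

[1] P1: load  L2 | P0:I, P1:E(60), P2:I | bus: BusRd
[2] P1: load  L3 | P0:I, P1:E(70), P2:I | bus: BusRd
[3] P1: store L3 := 9 | P0:I, P1:M(9), P2:I | bus: none
[4] P0: load  L3 | P0:S(9), P1:S(9), P2:I | bus: BusRd,Flush
[5] P2: load  L3 | P0:S(9), P1:S(9), P2:S(9) | bus: BusRd
[6] P2: load  L3 | P0:S(9), P1:S(9), P2:S(9) | bus: none
[7] P2: store L0 := 31 | P0:I, P1:I, P2:M(31) | bus: BusRdX
[8] P0: load  L3 | P0:S(9), P1:S(9), P2:S(9) | bus: none
[9] P2: load  L3 | P0:S(9), P1:S(9), P2:S(9) | bus: none
[10] P0: store L3 := 94 | P0:M(94), P1:I, P2:I | bus: BusUpgr
[11] P2: store L3 := 87 | P0:I, P1:I, P2:M(87) | bus: BusRdX,Flush
[12] P0: load  L7 | P0:E(0), P1:I, P2:I | bus: BusRd
[13] P2: load  L7 | P0:S(0), P1:I, P2:S(0) | bus: BusRd
[14] P0: load  L3 | P0:S(87), P1:I, P2:S(87) | bus: BusRd,Flush
[15] P2: store L3 := 98 | P0:I, P1:I, P2:M(98) | bus: BusUpgr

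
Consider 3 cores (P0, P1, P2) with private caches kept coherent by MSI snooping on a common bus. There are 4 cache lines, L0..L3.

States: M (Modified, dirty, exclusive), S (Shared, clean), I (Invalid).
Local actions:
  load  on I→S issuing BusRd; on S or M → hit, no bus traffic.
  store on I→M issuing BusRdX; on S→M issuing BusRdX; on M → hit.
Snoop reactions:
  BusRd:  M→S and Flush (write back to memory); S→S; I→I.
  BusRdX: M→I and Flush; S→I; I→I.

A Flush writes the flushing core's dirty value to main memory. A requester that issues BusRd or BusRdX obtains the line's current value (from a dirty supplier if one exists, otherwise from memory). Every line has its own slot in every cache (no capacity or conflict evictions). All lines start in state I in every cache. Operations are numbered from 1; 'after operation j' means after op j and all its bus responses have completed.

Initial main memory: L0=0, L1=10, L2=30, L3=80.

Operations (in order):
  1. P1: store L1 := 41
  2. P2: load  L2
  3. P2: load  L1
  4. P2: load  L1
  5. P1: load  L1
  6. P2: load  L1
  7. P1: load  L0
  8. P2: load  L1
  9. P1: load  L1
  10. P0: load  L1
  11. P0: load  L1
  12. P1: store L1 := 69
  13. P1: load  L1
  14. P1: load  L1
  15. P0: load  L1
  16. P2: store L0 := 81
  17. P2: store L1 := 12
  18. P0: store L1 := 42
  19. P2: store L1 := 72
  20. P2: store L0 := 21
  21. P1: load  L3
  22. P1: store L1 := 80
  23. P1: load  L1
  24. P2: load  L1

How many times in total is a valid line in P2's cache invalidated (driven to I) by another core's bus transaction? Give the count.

[1] P1: store L1 := 41 | P0:I, P1:M(41), P2:I | bus: BusRdX
[2] P2: load  L2 | P0:I, P1:I, P2:S(30) | bus: BusRd
[3] P2: load  L1 | P0:I, P1:S(41), P2:S(41) | bus: BusRd,Flush
[4] P2: load  L1 | P0:I, P1:S(41), P2:S(41) | bus: none
[5] P1: load  L1 | P0:I, P1:S(41), P2:S(41) | bus: none
[6] P2: load  L1 | P0:I, P1:S(41), P2:S(41) | bus: none
[7] P1: load  L0 | P0:I, P1:S(0), P2:I | bus: BusRd
[8] P2: load  L1 | P0:I, P1:S(41), P2:S(41) | bus: none
[9] P1: load  L1 | P0:I, P1:S(41), P2:S(41) | bus: none
[10] P0: load  L1 | P0:S(41), P1:S(41), P2:S(41) | bus: BusRd
[11] P0: load  L1 | P0:S(41), P1:S(41), P2:S(41) | bus: none
[12] P1: store L1 := 69 | P0:I, P1:M(69), P2:I | bus: BusRdX
[13] P1: load  L1 | P0:I, P1:M(69), P2:I | bus: none
[14] P1: load  L1 | P0:I, P1:M(69), P2:I | bus: none
[15] P0: load  L1 | P0:S(69), P1:S(69), P2:I | bus: BusRd,Flush
[16] P2: store L0 := 81 | P0:I, P1:I, P2:M(81) | bus: BusRdX
[17] P2: store L1 := 12 | P0:I, P1:I, P2:M(12) | bus: BusRdX
[18] P0: store L1 := 42 | P0:M(42), P1:I, P2:I | bus: BusRdX,Flush
[19] P2: store L1 := 72 | P0:I, P1:I, P2:M(72) | bus: BusRdX,Flush
[20] P2: store L0 := 21 | P0:I, P1:I, P2:M(21) | bus: none
[21] P1: load  L3 | P0:I, P1:S(80), P2:I | bus: BusRd
[22] P1: store L1 := 80 | P0:I, P1:M(80), P2:I | bus: BusRdX,Flush
[23] P1: load  L1 | P0:I, P1:M(80), P2:I | bus: none
[24] P2: load  L1 | P0:I, P1:S(80), P2:S(80) | bus: BusRd,Flush

invalidations = 3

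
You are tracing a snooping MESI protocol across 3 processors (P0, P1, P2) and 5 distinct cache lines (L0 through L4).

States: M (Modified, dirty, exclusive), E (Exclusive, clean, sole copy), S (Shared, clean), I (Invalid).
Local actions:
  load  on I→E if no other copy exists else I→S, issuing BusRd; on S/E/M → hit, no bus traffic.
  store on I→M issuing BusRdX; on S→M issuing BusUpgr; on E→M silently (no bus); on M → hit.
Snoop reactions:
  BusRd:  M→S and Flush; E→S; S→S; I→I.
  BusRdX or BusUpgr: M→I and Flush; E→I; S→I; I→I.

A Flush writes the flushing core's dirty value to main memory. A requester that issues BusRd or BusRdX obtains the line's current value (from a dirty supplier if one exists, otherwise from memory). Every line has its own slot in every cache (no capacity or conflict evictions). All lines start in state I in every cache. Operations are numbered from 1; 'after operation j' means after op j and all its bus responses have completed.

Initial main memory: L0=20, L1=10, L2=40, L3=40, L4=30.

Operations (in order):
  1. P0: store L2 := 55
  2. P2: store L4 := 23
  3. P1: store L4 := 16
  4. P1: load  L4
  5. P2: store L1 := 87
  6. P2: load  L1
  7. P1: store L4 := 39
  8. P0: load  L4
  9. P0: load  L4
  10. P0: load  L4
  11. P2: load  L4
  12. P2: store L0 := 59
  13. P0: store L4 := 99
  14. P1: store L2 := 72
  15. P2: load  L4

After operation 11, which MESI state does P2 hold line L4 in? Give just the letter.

1. P0: store L2 := 55  bus=[BusRdX]  L2: P0=M P1=I P2=I  mem[L2]=40
2. P2: store L4 := 23  bus=[BusRdX]  L4: P0=I P1=I P2=M  mem[L4]=30
3. P1: store L4 := 16  bus=[BusRdX,Flush]  L4: P0=I P1=M P2=I  mem[L4]=23
4. P1: load  L4  bus=[-]  L4: P0=I P1=M P2=I  mem[L4]=23
5. P2: store L1 := 87  bus=[BusRdX]  L1: P0=I P1=I P2=M  mem[L1]=10
6. P2: load  L1  bus=[-]  L1: P0=I P1=I P2=M  mem[L1]=10
7. P1: store L4 := 39  bus=[-]  L4: P0=I P1=M P2=I  mem[L4]=23
8. P0: load  L4  bus=[BusRd,Flush]  L4: P0=S P1=S P2=I  mem[L4]=39
9. P0: load  L4  bus=[-]  L4: P0=S P1=S P2=I  mem[L4]=39
10. P0: load  L4  bus=[-]  L4: P0=S P1=S P2=I  mem[L4]=39
11. P2: load  L4  bus=[BusRd]  L4: P0=S P1=S P2=S  mem[L4]=39
12. P2: store L0 := 59  bus=[BusRdX]  L0: P0=I P1=I P2=M  mem[L0]=20
13. P0: store L4 := 99  bus=[BusUpgr]  L4: P0=M P1=I P2=I  mem[L4]=39
14. P1: store L2 := 72  bus=[BusRdX,Flush]  L2: P0=I P1=M P2=I  mem[L2]=55
15. P2: load  L4  bus=[BusRd,Flush]  L4: P0=S P1=I P2=S  mem[L4]=99

state = S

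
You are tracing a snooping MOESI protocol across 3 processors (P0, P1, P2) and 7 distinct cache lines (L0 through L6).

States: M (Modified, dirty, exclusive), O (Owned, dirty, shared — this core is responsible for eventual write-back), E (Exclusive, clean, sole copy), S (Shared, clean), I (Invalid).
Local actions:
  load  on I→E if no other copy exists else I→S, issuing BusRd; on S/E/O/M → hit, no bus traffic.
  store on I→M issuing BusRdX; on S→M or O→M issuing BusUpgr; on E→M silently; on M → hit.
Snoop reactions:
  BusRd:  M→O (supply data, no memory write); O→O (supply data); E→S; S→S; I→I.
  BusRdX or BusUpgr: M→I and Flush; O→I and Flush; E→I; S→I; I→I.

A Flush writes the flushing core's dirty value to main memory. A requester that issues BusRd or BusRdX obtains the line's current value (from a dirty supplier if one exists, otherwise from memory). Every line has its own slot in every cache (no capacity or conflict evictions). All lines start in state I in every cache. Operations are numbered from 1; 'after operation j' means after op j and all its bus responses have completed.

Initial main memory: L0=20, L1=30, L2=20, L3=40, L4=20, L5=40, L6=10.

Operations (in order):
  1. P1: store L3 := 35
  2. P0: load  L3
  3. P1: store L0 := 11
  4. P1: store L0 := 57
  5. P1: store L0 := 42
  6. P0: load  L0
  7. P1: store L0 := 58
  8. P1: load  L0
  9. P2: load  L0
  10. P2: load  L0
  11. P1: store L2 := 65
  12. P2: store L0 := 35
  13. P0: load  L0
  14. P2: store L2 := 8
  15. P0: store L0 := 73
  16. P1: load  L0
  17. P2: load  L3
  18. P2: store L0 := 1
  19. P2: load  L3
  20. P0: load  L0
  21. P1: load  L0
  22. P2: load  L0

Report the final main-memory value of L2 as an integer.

memory[L2] = 65

step 1: P1: store L3 := 35  ⟶  IMI  (L3)  txn=BusRdX  M[L3]=40
step 2: P0: load  L3  ⟶  SOI  (L3)  txn=BusRd  M[L3]=40
step 3: P1: store L0 := 11  ⟶  IMI  (L0)  txn=BusRdX  M[L0]=20
step 4: P1: store L0 := 57  ⟶  IMI  (L0)  txn=∅  M[L0]=20
step 5: P1: store L0 := 42  ⟶  IMI  (L0)  txn=∅  M[L0]=20
step 6: P0: load  L0  ⟶  SOI  (L0)  txn=BusRd  M[L0]=20
step 7: P1: store L0 := 58  ⟶  IMI  (L0)  txn=BusUpgr  M[L0]=20
step 8: P1: load  L0  ⟶  IMI  (L0)  txn=∅  M[L0]=20
step 9: P2: load  L0  ⟶  IOS  (L0)  txn=BusRd  M[L0]=20
step 10: P2: load  L0  ⟶  IOS  (L0)  txn=∅  M[L0]=20
step 11: P1: store L2 := 65  ⟶  IMI  (L2)  txn=BusRdX  M[L2]=20
step 12: P2: store L0 := 35  ⟶  IIM  (L0)  txn=BusUpgr+Flush  M[L0]=58
step 13: P0: load  L0  ⟶  SIO  (L0)  txn=BusRd  M[L0]=58
step 14: P2: store L2 := 8  ⟶  IIM  (L2)  txn=BusRdX+Flush  M[L2]=65
step 15: P0: store L0 := 73  ⟶  MII  (L0)  txn=BusUpgr+Flush  M[L0]=35
step 16: P1: load  L0  ⟶  OSI  (L0)  txn=BusRd  M[L0]=35
step 17: P2: load  L3  ⟶  SOS  (L3)  txn=BusRd  M[L3]=40
step 18: P2: store L0 := 1  ⟶  IIM  (L0)  txn=BusRdX+Flush  M[L0]=73
step 19: P2: load  L3  ⟶  SOS  (L3)  txn=∅  M[L3]=40
step 20: P0: load  L0  ⟶  SIO  (L0)  txn=BusRd  M[L0]=73
step 21: P1: load  L0  ⟶  SSO  (L0)  txn=BusRd  M[L0]=73
step 22: P2: load  L0  ⟶  SSO  (L0)  txn=∅  M[L0]=73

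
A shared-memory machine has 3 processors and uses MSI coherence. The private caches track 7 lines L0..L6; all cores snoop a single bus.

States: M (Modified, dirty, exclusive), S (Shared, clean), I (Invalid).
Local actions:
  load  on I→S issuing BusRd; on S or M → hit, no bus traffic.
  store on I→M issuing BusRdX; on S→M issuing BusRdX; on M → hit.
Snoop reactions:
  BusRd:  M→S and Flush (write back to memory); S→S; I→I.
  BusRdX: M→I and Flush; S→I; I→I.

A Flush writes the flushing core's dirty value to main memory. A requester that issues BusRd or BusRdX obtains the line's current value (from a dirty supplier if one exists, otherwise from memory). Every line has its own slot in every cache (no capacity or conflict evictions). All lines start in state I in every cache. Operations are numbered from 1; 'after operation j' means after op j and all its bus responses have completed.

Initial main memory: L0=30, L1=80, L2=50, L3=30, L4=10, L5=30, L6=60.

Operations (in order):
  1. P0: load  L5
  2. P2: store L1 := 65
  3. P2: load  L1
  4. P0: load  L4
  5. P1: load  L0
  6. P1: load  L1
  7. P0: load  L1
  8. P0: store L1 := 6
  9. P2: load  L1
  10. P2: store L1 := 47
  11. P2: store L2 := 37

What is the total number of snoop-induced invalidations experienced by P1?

step 1: P0: load  L5  ⟶  SII  (L5)  txn=BusRd  M[L5]=30
step 2: P2: store L1 := 65  ⟶  IIM  (L1)  txn=BusRdX  M[L1]=80
step 3: P2: load  L1  ⟶  IIM  (L1)  txn=∅  M[L1]=80
step 4: P0: load  L4  ⟶  SII  (L4)  txn=BusRd  M[L4]=10
step 5: P1: load  L0  ⟶  ISI  (L0)  txn=BusRd  M[L0]=30
step 6: P1: load  L1  ⟶  ISS  (L1)  txn=BusRd+Flush  M[L1]=65
step 7: P0: load  L1  ⟶  SSS  (L1)  txn=BusRd  M[L1]=65
step 8: P0: store L1 := 6  ⟶  MII  (L1)  txn=BusRdX  M[L1]=65
step 9: P2: load  L1  ⟶  SIS  (L1)  txn=BusRd+Flush  M[L1]=6
step 10: P2: store L1 := 47  ⟶  IIM  (L1)  txn=BusRdX  M[L1]=6
step 11: P2: store L2 := 37  ⟶  IIM  (L2)  txn=BusRdX  M[L2]=50

invalidations = 1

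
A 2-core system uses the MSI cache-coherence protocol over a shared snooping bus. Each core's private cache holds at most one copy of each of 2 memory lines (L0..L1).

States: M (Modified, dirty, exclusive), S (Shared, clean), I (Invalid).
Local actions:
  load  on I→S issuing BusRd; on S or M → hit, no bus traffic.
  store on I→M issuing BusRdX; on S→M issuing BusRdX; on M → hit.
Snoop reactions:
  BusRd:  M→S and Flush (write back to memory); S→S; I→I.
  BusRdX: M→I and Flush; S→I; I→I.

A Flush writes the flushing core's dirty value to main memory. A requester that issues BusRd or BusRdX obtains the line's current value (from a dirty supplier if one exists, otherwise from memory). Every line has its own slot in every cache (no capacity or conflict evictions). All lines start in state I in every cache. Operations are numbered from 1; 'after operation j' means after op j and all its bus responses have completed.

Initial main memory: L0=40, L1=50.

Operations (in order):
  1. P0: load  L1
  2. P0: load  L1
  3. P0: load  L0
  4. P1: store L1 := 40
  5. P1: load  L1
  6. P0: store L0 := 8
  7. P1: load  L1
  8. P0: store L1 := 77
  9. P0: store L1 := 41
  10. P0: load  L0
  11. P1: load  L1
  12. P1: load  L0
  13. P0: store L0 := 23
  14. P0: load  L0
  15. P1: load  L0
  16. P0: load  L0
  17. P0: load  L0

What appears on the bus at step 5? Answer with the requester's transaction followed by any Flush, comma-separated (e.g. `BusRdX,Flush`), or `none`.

  op1 P0: load  L1 → S/I on L1; bus BusRd; mem=50
  op2 P0: load  L1 → S/I on L1; bus (none); mem=50
  op3 P0: load  L0 → S/I on L0; bus BusRd; mem=40
  op4 P1: store L1 := 40 → I/M on L1; bus BusRdX; mem=50
  op5 P1: load  L1 → I/M on L1; bus (none); mem=50
  op6 P0: store L0 := 8 → M/I on L0; bus BusRdX; mem=40
  op7 P1: load  L1 → I/M on L1; bus (none); mem=50
  op8 P0: store L1 := 77 → M/I on L1; bus BusRdX Flush; mem=40
  op9 P0: store L1 := 41 → M/I on L1; bus (none); mem=40
  op10 P0: load  L0 → M/I on L0; bus (none); mem=40
  op11 P1: load  L1 → S/S on L1; bus BusRd Flush; mem=41
  op12 P1: load  L0 → S/S on L0; bus BusRd Flush; mem=8
  op13 P0: store L0 := 23 → M/I on L0; bus BusRdX; mem=8
  op14 P0: load  L0 → M/I on L0; bus (none); mem=8
  op15 P1: load  L0 → S/S on L0; bus BusRd Flush; mem=23
  op16 P0: load  L0 → S/S on L0; bus (none); mem=23
  op17 P0: load  L0 → S/S on L0; bus (none); mem=23

bus = none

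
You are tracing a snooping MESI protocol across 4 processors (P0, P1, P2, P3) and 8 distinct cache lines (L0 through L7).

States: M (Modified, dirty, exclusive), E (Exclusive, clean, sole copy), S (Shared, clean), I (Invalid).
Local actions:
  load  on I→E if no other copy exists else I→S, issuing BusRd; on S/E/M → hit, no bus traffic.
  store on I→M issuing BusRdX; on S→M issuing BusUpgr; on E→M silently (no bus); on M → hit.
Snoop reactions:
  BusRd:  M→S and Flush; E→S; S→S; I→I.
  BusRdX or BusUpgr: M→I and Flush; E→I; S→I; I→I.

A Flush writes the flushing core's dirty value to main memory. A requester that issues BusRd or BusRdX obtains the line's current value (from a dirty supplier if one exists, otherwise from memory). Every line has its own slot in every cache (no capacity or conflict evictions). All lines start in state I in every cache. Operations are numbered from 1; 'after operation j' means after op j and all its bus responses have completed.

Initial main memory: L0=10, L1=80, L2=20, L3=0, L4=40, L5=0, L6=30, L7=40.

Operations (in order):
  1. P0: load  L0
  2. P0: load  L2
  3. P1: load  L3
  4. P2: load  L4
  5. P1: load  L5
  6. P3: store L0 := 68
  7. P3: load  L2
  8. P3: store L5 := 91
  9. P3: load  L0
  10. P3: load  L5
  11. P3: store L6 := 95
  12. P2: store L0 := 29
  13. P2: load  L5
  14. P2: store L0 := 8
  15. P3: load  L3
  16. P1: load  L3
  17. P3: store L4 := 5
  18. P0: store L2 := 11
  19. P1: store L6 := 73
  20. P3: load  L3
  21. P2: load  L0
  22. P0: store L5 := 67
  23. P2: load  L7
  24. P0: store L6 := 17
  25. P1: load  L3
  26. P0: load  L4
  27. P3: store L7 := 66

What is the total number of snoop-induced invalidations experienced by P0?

step 1: P0: load  L0  ⟶  EIII  (L0)  txn=BusRd  M[L0]=10
step 2: P0: load  L2  ⟶  EIII  (L2)  txn=BusRd  M[L2]=20
step 3: P1: load  L3  ⟶  IEII  (L3)  txn=BusRd  M[L3]=0
step 4: P2: load  L4  ⟶  IIEI  (L4)  txn=BusRd  M[L4]=40
step 5: P1: load  L5  ⟶  IEII  (L5)  txn=BusRd  M[L5]=0
step 6: P3: store L0 := 68  ⟶  IIIM  (L0)  txn=BusRdX  M[L0]=10
step 7: P3: load  L2  ⟶  SIIS  (L2)  txn=BusRd  M[L2]=20
step 8: P3: store L5 := 91  ⟶  IIIM  (L5)  txn=BusRdX  M[L5]=0
step 9: P3: load  L0  ⟶  IIIM  (L0)  txn=∅  M[L0]=10
step 10: P3: load  L5  ⟶  IIIM  (L5)  txn=∅  M[L5]=0
step 11: P3: store L6 := 95  ⟶  IIIM  (L6)  txn=BusRdX  M[L6]=30
step 12: P2: store L0 := 29  ⟶  IIMI  (L0)  txn=BusRdX+Flush  M[L0]=68
step 13: P2: load  L5  ⟶  IISS  (L5)  txn=BusRd+Flush  M[L5]=91
step 14: P2: store L0 := 8  ⟶  IIMI  (L0)  txn=∅  M[L0]=68
step 15: P3: load  L3  ⟶  ISIS  (L3)  txn=BusRd  M[L3]=0
step 16: P1: load  L3  ⟶  ISIS  (L3)  txn=∅  M[L3]=0
step 17: P3: store L4 := 5  ⟶  IIIM  (L4)  txn=BusRdX  M[L4]=40
step 18: P0: store L2 := 11  ⟶  MIII  (L2)  txn=BusUpgr  M[L2]=20
step 19: P1: store L6 := 73  ⟶  IMII  (L6)  txn=BusRdX+Flush  M[L6]=95
step 20: P3: load  L3  ⟶  ISIS  (L3)  txn=∅  M[L3]=0
step 21: P2: load  L0  ⟶  IIMI  (L0)  txn=∅  M[L0]=68
step 22: P0: store L5 := 67  ⟶  MIII  (L5)  txn=BusRdX  M[L5]=91
step 23: P2: load  L7  ⟶  IIEI  (L7)  txn=BusRd  M[L7]=40
step 24: P0: store L6 := 17  ⟶  MIII  (L6)  txn=BusRdX+Flush  M[L6]=73
step 25: P1: load  L3  ⟶  ISIS  (L3)  txn=∅  M[L3]=0
step 26: P0: load  L4  ⟶  SIIS  (L4)  txn=BusRd+Flush  M[L4]=5
step 27: P3: store L7 := 66  ⟶  IIIM  (L7)  txn=BusRdX  M[L7]=40

invalidations = 1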